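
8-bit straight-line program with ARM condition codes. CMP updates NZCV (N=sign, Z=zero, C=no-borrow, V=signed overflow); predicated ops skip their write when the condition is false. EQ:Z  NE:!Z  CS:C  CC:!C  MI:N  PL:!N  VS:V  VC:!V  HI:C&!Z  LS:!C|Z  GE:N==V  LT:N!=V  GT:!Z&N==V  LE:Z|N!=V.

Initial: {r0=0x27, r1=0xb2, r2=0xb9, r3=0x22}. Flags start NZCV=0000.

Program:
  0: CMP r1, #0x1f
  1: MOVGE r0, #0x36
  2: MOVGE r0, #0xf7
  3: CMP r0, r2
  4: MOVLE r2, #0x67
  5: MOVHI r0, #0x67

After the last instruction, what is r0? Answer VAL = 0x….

VAL = 0x27

[0] flags=1010 → (cmp)
[1] flags=1010 GE?F → skip
[2] flags=1010 GE?F → skip
[3] flags=0000 → (cmp)
[4] flags=0000 LE?F → skip
[5] flags=0000 HI?F → skip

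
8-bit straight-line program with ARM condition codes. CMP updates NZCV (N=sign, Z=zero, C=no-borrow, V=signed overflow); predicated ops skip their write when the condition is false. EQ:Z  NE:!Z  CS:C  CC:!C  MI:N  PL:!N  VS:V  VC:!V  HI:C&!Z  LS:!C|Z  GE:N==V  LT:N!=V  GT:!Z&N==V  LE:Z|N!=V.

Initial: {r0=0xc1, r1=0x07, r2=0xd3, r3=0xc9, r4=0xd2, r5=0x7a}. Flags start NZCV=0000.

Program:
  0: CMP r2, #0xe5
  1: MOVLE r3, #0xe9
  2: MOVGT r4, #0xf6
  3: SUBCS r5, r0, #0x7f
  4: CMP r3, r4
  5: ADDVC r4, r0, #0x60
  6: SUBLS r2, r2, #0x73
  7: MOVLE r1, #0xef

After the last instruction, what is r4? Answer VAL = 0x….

[0] flags=1000 → (cmp)
[1] flags=1000 LE?T → r3=0xe9
[2] flags=1000 GT?F → skip
[3] flags=1000 CS?F → skip
[4] flags=0010 → (cmp)
[5] flags=0010 VC?T → r4=0x21
[6] flags=0010 LS?F → skip
[7] flags=0010 LE?F → skip

VAL = 0x21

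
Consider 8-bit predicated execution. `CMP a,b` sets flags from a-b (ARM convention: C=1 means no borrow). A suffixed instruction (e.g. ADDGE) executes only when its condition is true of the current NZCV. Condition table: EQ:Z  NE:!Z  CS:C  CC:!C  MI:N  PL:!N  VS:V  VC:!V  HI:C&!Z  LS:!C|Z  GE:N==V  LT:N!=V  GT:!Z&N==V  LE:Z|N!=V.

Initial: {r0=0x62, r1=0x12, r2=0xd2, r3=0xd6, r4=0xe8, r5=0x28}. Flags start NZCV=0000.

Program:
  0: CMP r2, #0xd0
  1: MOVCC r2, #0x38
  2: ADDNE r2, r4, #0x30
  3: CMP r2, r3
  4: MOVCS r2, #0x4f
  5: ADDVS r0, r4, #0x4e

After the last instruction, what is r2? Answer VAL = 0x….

[0] flags=0010 → (cmp)
[1] flags=0010 CC?F → skip
[2] flags=0010 NE?T → r2=0x18
[3] flags=0000 → (cmp)
[4] flags=0000 CS?F → skip
[5] flags=0000 VS?F → skip

VAL = 0x18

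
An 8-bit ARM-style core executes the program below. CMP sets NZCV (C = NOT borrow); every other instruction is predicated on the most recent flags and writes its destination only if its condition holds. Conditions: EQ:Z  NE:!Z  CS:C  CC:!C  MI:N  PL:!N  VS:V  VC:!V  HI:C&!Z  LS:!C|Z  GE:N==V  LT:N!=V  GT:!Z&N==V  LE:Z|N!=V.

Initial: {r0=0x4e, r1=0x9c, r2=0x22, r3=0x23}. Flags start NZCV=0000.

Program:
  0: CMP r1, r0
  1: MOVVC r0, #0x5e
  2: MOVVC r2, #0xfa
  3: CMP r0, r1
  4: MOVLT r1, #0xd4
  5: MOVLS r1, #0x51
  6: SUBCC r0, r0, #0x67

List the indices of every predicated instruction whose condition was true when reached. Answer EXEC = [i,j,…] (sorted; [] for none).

EXEC = [5,6]

0: ✓ CMP  NZCV=0011
1: · MOVVC
2: · MOVVC
3: ✓ CMP  NZCV=1001
4: · MOVLT
5: ✓ MOVLS  r1←0x51
6: ✓ SUBCC  r0←0xe7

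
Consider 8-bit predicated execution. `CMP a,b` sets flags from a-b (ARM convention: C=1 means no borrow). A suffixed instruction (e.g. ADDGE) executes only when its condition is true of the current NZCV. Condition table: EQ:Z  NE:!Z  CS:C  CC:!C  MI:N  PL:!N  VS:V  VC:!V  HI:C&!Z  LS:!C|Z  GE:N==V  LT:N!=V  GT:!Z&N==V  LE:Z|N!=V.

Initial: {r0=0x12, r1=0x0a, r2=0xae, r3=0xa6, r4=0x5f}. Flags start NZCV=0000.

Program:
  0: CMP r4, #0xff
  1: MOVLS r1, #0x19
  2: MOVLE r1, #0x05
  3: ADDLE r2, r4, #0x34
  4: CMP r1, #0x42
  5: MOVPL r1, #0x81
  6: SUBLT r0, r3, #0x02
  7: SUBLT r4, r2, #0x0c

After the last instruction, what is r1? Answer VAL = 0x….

VAL = 0x19

0: ✓ CMP  NZCV=0000
1: ✓ MOVLS  r1←0x19
2: · MOVLE
3: · ADDLE
4: ✓ CMP  NZCV=1000
5: · MOVPL
6: ✓ SUBLT  r0←0xa4
7: ✓ SUBLT  r4←0xa2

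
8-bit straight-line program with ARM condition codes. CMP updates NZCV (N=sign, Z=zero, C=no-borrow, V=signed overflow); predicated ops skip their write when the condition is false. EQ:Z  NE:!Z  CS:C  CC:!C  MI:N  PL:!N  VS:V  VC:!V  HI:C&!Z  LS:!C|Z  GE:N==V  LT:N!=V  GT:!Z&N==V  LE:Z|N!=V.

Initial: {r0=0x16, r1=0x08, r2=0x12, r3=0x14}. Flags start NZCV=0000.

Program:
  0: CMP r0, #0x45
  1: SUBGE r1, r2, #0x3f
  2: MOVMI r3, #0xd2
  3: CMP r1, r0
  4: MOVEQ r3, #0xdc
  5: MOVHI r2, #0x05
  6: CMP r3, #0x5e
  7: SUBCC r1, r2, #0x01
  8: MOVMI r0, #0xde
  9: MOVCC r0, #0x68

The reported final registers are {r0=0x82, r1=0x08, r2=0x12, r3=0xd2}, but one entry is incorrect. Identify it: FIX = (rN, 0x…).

[0] flags=1000 → (cmp)
[1] flags=1000 GE?F → skip
[2] flags=1000 MI?T → r3=0xd2
[3] flags=1000 → (cmp)
[4] flags=1000 EQ?F → skip
[5] flags=1000 HI?F → skip
[6] flags=0011 → (cmp)
[7] flags=0011 CC?F → skip
[8] flags=0011 MI?F → skip
[9] flags=0011 CC?F → skip

FIX = (r0, 0x16)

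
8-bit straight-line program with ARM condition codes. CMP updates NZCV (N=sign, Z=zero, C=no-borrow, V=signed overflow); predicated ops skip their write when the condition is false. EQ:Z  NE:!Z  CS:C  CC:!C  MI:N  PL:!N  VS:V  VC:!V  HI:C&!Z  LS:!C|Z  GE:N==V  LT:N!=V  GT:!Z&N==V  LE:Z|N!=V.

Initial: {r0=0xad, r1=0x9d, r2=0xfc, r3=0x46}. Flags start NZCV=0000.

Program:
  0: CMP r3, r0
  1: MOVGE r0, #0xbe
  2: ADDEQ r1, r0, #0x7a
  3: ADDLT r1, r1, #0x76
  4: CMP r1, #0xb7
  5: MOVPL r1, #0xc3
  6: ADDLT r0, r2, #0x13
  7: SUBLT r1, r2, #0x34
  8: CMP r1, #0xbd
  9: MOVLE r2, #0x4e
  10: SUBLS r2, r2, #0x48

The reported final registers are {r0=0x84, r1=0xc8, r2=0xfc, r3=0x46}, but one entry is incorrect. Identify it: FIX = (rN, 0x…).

[0] flags=1001 → (cmp)
[1] flags=1001 GE?T → r0=0xbe
[2] flags=1001 EQ?F → skip
[3] flags=1001 LT?F → skip
[4] flags=1000 → (cmp)
[5] flags=1000 PL?F → skip
[6] flags=1000 LT?T → r0=0x0f
[7] flags=1000 LT?T → r1=0xc8
[8] flags=0010 → (cmp)
[9] flags=0010 LE?F → skip
[10] flags=0010 LS?F → skip

FIX = (r0, 0x0f)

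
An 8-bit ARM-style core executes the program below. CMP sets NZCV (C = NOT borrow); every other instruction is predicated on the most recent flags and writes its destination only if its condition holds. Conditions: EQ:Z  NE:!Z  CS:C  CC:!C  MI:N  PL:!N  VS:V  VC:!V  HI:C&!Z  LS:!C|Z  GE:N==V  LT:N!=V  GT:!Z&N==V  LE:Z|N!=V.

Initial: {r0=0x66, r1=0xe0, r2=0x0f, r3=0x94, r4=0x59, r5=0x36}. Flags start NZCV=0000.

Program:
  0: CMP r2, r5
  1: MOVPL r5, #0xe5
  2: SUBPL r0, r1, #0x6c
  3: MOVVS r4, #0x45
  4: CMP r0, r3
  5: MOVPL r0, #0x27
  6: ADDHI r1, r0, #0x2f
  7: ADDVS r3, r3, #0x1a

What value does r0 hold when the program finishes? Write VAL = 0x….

VAL = 0x66

[0] flags=1000 → (cmp)
[1] flags=1000 PL?F → skip
[2] flags=1000 PL?F → skip
[3] flags=1000 VS?F → skip
[4] flags=1001 → (cmp)
[5] flags=1001 PL?F → skip
[6] flags=1001 HI?F → skip
[7] flags=1001 VS?T → r3=0xae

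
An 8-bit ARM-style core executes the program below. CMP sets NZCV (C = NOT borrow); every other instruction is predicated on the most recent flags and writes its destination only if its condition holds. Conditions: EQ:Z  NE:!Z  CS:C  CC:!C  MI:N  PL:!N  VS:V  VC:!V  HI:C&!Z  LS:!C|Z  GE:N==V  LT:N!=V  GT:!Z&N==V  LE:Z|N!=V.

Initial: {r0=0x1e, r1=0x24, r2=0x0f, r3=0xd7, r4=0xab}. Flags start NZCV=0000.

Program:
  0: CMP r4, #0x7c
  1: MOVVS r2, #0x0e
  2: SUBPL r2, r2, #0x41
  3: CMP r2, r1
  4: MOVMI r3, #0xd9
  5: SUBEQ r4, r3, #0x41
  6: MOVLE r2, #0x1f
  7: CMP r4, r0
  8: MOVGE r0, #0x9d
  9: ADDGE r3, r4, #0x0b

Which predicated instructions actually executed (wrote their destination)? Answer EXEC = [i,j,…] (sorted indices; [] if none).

EXEC = [1,2,4,6]

[0] flags=0011 → (cmp)
[1] flags=0011 VS?T → r2=0x0e
[2] flags=0011 PL?T → r2=0xcd
[3] flags=1010 → (cmp)
[4] flags=1010 MI?T → r3=0xd9
[5] flags=1010 EQ?F → skip
[6] flags=1010 LE?T → r2=0x1f
[7] flags=1010 → (cmp)
[8] flags=1010 GE?F → skip
[9] flags=1010 GE?F → skip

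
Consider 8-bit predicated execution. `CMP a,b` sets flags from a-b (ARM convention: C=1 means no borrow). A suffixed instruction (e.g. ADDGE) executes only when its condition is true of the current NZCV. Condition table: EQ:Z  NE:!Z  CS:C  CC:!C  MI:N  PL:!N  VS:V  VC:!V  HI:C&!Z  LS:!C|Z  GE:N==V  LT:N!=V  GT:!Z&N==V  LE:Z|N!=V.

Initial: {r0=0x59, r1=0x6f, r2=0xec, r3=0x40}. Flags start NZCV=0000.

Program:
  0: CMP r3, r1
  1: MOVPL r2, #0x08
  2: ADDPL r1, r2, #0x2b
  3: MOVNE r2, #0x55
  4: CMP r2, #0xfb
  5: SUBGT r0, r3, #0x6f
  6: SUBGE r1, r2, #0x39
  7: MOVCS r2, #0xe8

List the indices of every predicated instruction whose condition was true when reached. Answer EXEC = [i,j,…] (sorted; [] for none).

EXEC = [3,5,6]

0: ✓ CMP  NZCV=1000
1: · MOVPL
2: · ADDPL
3: ✓ MOVNE  r2←0x55
4: ✓ CMP  NZCV=0000
5: ✓ SUBGT  r0←0xd1
6: ✓ SUBGE  r1←0x1c
7: · MOVCS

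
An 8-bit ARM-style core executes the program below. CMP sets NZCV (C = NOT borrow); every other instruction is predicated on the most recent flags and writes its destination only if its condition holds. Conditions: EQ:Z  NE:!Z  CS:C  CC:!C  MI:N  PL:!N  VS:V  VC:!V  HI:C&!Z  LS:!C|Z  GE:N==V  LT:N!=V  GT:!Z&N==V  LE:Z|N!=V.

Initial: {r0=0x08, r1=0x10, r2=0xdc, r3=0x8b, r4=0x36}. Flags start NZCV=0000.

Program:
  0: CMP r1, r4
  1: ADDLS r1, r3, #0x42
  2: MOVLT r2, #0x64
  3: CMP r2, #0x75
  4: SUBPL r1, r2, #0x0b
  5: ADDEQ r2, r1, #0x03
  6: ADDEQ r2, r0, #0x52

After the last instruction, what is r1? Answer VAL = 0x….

[0] flags=1000 → (cmp)
[1] flags=1000 LS?T → r1=0xcd
[2] flags=1000 LT?T → r2=0x64
[3] flags=1000 → (cmp)
[4] flags=1000 PL?F → skip
[5] flags=1000 EQ?F → skip
[6] flags=1000 EQ?F → skip

VAL = 0xcd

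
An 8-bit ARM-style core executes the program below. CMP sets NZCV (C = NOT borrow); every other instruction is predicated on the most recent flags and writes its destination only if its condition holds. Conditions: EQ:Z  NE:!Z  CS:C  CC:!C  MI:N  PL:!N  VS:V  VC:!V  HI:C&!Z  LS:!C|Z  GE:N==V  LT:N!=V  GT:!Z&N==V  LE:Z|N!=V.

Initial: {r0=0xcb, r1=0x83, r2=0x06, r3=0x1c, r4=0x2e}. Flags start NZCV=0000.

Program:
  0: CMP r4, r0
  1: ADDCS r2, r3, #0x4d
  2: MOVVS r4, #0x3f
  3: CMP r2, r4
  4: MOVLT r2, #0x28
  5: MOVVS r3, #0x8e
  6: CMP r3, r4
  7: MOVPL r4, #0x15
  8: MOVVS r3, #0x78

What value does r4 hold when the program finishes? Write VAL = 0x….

0: ✓ CMP  NZCV=0000
1: · ADDCS
2: · MOVVS
3: ✓ CMP  NZCV=1000
4: ✓ MOVLT  r2←0x28
5: · MOVVS
6: ✓ CMP  NZCV=1000
7: · MOVPL
8: · MOVVS

VAL = 0x2e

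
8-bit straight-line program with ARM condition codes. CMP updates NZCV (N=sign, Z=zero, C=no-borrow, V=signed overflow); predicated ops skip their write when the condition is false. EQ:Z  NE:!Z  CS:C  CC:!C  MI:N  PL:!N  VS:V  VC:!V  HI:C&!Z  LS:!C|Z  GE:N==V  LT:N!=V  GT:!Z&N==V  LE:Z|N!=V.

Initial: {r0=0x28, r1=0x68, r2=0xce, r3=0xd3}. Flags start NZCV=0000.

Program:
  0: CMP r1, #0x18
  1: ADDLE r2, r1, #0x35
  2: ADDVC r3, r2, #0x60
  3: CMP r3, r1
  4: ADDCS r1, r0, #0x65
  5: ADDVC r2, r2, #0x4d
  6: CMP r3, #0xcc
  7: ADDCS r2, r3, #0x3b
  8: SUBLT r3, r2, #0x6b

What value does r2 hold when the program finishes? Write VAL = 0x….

0: ✓ CMP  NZCV=0010
1: · ADDLE
2: ✓ ADDVC  r3←0x2e
3: ✓ CMP  NZCV=1000
4: · ADDCS
5: ✓ ADDVC  r2←0x1b
6: ✓ CMP  NZCV=0000
7: · ADDCS
8: · SUBLT

VAL = 0x1b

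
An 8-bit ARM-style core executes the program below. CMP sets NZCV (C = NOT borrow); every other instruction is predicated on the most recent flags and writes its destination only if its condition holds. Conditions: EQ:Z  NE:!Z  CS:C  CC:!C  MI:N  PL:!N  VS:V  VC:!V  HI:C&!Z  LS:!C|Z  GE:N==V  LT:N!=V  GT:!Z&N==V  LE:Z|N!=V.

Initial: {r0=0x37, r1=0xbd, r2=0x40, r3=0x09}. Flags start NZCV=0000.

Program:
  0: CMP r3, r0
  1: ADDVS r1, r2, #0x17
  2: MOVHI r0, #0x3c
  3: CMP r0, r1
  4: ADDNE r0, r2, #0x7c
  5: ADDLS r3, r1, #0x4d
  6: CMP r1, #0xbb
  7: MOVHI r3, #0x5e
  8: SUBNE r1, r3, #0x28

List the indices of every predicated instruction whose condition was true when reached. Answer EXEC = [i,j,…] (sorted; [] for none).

EXEC = [4,5,7,8]

0: ✓ CMP  NZCV=1000
1: · ADDVS
2: · MOVHI
3: ✓ CMP  NZCV=0000
4: ✓ ADDNE  r0←0xbc
5: ✓ ADDLS  r3←0x0a
6: ✓ CMP  NZCV=0010
7: ✓ MOVHI  r3←0x5e
8: ✓ SUBNE  r1←0x36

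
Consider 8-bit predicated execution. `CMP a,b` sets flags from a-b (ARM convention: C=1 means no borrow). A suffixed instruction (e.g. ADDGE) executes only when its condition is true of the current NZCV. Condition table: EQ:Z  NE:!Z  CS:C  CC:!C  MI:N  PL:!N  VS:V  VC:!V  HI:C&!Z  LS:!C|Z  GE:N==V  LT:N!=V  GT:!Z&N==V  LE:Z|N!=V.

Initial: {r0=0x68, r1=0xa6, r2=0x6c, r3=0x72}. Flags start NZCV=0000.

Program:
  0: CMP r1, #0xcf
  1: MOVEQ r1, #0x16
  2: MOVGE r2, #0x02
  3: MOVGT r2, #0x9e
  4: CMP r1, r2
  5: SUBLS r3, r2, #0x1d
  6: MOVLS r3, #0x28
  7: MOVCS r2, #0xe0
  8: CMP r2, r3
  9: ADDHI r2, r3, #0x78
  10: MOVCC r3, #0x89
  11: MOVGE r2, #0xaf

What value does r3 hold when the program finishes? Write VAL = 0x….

[0] flags=1000 → (cmp)
[1] flags=1000 EQ?F → skip
[2] flags=1000 GE?F → skip
[3] flags=1000 GT?F → skip
[4] flags=0011 → (cmp)
[5] flags=0011 LS?F → skip
[6] flags=0011 LS?F → skip
[7] flags=0011 CS?T → r2=0xe0
[8] flags=0011 → (cmp)
[9] flags=0011 HI?T → r2=0xea
[10] flags=0011 CC?F → skip
[11] flags=0011 GE?F → skip

VAL = 0x72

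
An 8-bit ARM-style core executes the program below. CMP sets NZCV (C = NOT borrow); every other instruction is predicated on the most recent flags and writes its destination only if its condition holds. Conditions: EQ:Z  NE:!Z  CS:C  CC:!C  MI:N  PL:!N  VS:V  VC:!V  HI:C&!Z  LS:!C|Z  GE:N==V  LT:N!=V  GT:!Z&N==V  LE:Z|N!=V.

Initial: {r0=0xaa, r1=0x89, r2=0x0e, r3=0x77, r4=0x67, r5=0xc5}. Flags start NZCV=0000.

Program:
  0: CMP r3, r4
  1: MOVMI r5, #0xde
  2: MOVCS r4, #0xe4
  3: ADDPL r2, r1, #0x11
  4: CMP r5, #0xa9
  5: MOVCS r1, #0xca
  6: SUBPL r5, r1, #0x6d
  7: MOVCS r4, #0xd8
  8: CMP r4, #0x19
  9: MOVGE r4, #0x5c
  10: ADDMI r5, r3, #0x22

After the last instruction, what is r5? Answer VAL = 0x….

VAL = 0x99

[0] flags=0010 → (cmp)
[1] flags=0010 MI?F → skip
[2] flags=0010 CS?T → r4=0xe4
[3] flags=0010 PL?T → r2=0x9a
[4] flags=0010 → (cmp)
[5] flags=0010 CS?T → r1=0xca
[6] flags=0010 PL?T → r5=0x5d
[7] flags=0010 CS?T → r4=0xd8
[8] flags=1010 → (cmp)
[9] flags=1010 GE?F → skip
[10] flags=1010 MI?T → r5=0x99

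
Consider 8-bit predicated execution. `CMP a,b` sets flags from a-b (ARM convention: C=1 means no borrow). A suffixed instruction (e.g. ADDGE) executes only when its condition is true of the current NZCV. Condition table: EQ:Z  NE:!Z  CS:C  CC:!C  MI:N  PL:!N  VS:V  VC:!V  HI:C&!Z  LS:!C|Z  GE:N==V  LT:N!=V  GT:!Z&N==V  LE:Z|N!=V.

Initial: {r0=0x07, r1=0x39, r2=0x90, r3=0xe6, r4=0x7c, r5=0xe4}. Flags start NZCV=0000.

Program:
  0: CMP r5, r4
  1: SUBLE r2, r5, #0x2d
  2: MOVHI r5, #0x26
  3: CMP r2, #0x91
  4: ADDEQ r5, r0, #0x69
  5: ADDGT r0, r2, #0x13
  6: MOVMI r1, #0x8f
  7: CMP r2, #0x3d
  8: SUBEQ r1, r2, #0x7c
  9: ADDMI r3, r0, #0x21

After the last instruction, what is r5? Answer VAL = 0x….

0: ✓ CMP  NZCV=0011
1: ✓ SUBLE  r2←0xb7
2: ✓ MOVHI  r5←0x26
3: ✓ CMP  NZCV=0010
4: · ADDEQ
5: ✓ ADDGT  r0←0xca
6: · MOVMI
7: ✓ CMP  NZCV=0011
8: · SUBEQ
9: · ADDMI

VAL = 0x26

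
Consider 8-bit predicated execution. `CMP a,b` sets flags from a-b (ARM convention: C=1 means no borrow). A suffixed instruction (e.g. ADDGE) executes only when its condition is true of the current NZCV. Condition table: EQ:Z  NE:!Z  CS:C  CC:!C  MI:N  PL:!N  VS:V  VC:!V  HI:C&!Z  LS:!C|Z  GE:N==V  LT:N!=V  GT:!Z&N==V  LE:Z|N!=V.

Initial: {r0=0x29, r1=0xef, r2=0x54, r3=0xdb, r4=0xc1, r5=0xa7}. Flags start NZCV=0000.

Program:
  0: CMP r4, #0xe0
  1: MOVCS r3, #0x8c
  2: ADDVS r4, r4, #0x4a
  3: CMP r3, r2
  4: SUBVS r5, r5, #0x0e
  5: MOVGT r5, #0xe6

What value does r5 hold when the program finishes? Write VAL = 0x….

[0] flags=1000 → (cmp)
[1] flags=1000 CS?F → skip
[2] flags=1000 VS?F → skip
[3] flags=1010 → (cmp)
[4] flags=1010 VS?F → skip
[5] flags=1010 GT?F → skip

VAL = 0xa7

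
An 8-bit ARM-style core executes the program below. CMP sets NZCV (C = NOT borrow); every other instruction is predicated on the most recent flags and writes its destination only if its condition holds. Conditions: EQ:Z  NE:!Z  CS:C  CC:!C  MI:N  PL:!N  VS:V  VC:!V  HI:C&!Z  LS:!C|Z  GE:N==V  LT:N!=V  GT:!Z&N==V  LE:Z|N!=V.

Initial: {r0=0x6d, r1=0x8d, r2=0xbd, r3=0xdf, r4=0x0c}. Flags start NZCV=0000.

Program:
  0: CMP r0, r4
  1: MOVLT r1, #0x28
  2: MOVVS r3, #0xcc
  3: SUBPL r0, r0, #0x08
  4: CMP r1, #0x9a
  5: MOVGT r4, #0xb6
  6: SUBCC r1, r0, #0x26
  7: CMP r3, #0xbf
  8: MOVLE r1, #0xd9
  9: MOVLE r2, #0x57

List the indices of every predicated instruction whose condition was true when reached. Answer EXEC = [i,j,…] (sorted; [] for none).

EXEC = [3,6]

0: ✓ CMP  NZCV=0010
1: · MOVLT
2: · MOVVS
3: ✓ SUBPL  r0←0x65
4: ✓ CMP  NZCV=1000
5: · MOVGT
6: ✓ SUBCC  r1←0x3f
7: ✓ CMP  NZCV=0010
8: · MOVLE
9: · MOVLE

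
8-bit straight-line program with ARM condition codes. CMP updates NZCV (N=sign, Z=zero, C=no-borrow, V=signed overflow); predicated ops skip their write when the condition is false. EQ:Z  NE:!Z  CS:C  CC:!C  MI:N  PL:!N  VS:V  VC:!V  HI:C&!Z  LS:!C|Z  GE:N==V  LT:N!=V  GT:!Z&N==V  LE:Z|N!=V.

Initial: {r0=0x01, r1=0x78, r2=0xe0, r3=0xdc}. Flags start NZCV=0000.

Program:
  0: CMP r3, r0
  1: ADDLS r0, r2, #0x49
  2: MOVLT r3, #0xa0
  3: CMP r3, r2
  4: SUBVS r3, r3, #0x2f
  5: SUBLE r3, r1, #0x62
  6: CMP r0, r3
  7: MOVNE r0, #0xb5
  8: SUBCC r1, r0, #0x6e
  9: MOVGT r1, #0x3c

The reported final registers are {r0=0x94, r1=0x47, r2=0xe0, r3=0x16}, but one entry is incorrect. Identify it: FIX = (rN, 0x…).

FIX = (r0, 0xb5)

[0] flags=1010 → (cmp)
[1] flags=1010 LS?F → skip
[2] flags=1010 LT?T → r3=0xa0
[3] flags=1000 → (cmp)
[4] flags=1000 VS?F → skip
[5] flags=1000 LE?T → r3=0x16
[6] flags=1000 → (cmp)
[7] flags=1000 NE?T → r0=0xb5
[8] flags=1000 CC?T → r1=0x47
[9] flags=1000 GT?F → skip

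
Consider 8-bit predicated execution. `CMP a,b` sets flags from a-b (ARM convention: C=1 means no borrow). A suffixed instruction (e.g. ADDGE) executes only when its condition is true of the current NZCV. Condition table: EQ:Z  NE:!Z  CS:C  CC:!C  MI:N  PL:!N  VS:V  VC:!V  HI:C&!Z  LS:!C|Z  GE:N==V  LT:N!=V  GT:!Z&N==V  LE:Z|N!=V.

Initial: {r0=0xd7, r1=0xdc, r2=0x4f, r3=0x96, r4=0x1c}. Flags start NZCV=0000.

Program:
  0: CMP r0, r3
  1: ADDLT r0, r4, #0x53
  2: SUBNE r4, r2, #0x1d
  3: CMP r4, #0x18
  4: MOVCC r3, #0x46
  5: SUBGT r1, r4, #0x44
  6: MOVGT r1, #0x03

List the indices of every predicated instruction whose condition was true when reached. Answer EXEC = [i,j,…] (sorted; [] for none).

EXEC = [2,5,6]

[0] flags=0010 → (cmp)
[1] flags=0010 LT?F → skip
[2] flags=0010 NE?T → r4=0x32
[3] flags=0010 → (cmp)
[4] flags=0010 CC?F → skip
[5] flags=0010 GT?T → r1=0xee
[6] flags=0010 GT?T → r1=0x03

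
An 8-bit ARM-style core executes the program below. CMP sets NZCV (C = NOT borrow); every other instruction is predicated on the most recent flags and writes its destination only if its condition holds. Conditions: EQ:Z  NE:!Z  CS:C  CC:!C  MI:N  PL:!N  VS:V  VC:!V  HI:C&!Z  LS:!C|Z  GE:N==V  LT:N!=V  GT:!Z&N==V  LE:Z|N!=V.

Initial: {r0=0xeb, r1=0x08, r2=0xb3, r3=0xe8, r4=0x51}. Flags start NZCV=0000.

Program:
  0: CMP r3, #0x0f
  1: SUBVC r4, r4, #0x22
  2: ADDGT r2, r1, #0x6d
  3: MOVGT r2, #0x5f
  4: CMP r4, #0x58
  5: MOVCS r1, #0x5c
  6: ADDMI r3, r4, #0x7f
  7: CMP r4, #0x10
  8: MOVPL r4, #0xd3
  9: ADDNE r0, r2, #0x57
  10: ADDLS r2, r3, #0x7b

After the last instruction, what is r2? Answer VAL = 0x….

VAL = 0xb3

0: ✓ CMP  NZCV=1010
1: ✓ SUBVC  r4←0x2f
2: · ADDGT
3: · MOVGT
4: ✓ CMP  NZCV=1000
5: · MOVCS
6: ✓ ADDMI  r3←0xae
7: ✓ CMP  NZCV=0010
8: ✓ MOVPL  r4←0xd3
9: ✓ ADDNE  r0←0x0a
10: · ADDLS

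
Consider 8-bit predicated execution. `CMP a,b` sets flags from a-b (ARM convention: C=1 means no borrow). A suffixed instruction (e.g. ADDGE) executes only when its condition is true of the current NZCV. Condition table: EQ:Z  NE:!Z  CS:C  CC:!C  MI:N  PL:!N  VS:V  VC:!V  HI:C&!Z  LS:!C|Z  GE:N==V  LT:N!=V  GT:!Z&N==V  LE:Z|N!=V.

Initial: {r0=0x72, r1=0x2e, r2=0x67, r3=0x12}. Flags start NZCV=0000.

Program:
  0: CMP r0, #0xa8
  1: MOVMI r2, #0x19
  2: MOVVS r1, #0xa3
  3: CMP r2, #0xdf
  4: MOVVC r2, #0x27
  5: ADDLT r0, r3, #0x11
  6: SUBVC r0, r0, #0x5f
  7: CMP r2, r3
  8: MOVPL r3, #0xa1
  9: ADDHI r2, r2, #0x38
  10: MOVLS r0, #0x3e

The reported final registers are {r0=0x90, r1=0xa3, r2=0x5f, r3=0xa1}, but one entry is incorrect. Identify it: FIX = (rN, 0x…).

[0] flags=1001 → (cmp)
[1] flags=1001 MI?T → r2=0x19
[2] flags=1001 VS?T → r1=0xa3
[3] flags=0000 → (cmp)
[4] flags=0000 VC?T → r2=0x27
[5] flags=0000 LT?F → skip
[6] flags=0000 VC?T → r0=0x13
[7] flags=0010 → (cmp)
[8] flags=0010 PL?T → r3=0xa1
[9] flags=0010 HI?T → r2=0x5f
[10] flags=0010 LS?F → skip

FIX = (r0, 0x13)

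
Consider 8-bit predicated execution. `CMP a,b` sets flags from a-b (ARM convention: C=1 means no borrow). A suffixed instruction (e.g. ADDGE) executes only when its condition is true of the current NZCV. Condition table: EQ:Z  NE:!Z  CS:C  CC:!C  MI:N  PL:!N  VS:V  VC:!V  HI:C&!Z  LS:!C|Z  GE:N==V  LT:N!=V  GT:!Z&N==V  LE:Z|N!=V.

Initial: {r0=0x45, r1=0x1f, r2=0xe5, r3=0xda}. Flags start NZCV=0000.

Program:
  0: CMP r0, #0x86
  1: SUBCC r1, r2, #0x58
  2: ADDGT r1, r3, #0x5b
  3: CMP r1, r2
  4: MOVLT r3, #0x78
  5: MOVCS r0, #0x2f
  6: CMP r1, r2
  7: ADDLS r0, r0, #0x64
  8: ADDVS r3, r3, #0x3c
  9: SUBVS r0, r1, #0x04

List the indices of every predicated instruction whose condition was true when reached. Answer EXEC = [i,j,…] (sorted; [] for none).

EXEC = [1,2,7]

[0] flags=1001 → (cmp)
[1] flags=1001 CC?T → r1=0x8d
[2] flags=1001 GT?T → r1=0x35
[3] flags=0000 → (cmp)
[4] flags=0000 LT?F → skip
[5] flags=0000 CS?F → skip
[6] flags=0000 → (cmp)
[7] flags=0000 LS?T → r0=0xa9
[8] flags=0000 VS?F → skip
[9] flags=0000 VS?F → skip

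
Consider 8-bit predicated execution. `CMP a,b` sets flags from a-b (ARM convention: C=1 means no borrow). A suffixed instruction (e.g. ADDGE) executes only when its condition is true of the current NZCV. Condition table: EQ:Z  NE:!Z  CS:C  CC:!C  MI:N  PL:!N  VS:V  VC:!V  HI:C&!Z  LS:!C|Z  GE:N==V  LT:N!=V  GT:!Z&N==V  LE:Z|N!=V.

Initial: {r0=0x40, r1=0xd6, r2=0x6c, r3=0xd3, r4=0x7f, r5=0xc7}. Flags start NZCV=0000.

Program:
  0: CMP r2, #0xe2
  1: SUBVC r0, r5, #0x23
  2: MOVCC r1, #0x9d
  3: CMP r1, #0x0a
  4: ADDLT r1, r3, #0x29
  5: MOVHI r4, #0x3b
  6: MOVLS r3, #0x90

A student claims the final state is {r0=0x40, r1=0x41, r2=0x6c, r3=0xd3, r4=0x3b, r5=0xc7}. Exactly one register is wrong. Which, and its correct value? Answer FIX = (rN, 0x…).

FIX = (r1, 0xfc)

[0] flags=1001 → (cmp)
[1] flags=1001 VC?F → skip
[2] flags=1001 CC?T → r1=0x9d
[3] flags=1010 → (cmp)
[4] flags=1010 LT?T → r1=0xfc
[5] flags=1010 HI?T → r4=0x3b
[6] flags=1010 LS?F → skip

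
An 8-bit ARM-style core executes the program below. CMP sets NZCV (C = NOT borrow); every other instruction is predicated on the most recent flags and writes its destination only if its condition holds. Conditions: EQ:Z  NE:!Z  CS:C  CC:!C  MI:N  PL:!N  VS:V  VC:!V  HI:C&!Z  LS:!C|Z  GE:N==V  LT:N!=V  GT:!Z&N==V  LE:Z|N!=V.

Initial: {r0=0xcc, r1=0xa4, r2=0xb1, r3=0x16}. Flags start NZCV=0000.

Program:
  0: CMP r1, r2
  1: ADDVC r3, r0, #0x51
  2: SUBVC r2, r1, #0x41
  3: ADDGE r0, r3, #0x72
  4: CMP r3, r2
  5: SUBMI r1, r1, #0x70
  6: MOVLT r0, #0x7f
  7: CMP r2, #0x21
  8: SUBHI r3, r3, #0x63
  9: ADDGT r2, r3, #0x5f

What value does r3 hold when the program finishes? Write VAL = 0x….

0: ✓ CMP  NZCV=1000
1: ✓ ADDVC  r3←0x1d
2: ✓ SUBVC  r2←0x63
3: · ADDGE
4: ✓ CMP  NZCV=1000
5: ✓ SUBMI  r1←0x34
6: ✓ MOVLT  r0←0x7f
7: ✓ CMP  NZCV=0010
8: ✓ SUBHI  r3←0xba
9: ✓ ADDGT  r2←0x19

VAL = 0xba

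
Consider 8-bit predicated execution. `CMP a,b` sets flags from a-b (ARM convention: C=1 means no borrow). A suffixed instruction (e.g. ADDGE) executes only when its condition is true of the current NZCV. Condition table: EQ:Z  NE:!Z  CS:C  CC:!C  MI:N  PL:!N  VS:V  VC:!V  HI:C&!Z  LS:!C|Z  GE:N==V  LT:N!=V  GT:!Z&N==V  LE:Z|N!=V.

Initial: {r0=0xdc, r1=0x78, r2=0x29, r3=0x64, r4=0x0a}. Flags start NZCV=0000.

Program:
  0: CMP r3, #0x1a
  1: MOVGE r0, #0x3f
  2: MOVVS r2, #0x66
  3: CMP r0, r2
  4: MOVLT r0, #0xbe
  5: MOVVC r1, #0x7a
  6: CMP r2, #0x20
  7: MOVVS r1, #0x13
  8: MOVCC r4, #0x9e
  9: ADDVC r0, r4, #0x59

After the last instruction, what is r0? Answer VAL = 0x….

[0] flags=0010 → (cmp)
[1] flags=0010 GE?T → r0=0x3f
[2] flags=0010 VS?F → skip
[3] flags=0010 → (cmp)
[4] flags=0010 LT?F → skip
[5] flags=0010 VC?T → r1=0x7a
[6] flags=0010 → (cmp)
[7] flags=0010 VS?F → skip
[8] flags=0010 CC?F → skip
[9] flags=0010 VC?T → r0=0x63

VAL = 0x63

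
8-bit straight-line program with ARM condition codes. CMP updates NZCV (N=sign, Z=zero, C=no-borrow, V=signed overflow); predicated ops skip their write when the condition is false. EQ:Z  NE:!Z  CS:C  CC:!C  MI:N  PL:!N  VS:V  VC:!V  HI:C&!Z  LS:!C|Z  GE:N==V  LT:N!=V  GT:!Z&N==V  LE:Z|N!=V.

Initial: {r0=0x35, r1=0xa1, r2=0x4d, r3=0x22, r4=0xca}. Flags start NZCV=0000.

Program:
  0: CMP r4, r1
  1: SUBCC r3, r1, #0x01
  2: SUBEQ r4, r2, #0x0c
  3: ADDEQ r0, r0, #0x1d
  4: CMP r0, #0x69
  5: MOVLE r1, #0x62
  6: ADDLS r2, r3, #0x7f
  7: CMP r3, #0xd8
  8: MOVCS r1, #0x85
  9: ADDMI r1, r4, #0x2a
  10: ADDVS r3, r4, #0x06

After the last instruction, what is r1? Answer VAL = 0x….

VAL = 0x62

0: ✓ CMP  NZCV=0010
1: · SUBCC
2: · SUBEQ
3: · ADDEQ
4: ✓ CMP  NZCV=1000
5: ✓ MOVLE  r1←0x62
6: ✓ ADDLS  r2←0xa1
7: ✓ CMP  NZCV=0000
8: · MOVCS
9: · ADDMI
10: · ADDVS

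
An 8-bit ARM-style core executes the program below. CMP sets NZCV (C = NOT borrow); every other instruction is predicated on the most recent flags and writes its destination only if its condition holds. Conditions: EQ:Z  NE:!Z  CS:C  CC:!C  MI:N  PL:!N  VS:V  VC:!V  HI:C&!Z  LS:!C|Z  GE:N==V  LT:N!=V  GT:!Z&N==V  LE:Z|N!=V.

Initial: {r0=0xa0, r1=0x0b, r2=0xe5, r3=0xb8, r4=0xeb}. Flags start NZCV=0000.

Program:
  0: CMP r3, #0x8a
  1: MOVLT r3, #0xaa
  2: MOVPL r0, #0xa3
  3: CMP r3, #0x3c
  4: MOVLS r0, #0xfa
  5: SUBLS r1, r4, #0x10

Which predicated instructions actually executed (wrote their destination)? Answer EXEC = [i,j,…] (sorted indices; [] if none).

[0] flags=0010 → (cmp)
[1] flags=0010 LT?F → skip
[2] flags=0010 PL?T → r0=0xa3
[3] flags=0011 → (cmp)
[4] flags=0011 LS?F → skip
[5] flags=0011 LS?F → skip

EXEC = [2]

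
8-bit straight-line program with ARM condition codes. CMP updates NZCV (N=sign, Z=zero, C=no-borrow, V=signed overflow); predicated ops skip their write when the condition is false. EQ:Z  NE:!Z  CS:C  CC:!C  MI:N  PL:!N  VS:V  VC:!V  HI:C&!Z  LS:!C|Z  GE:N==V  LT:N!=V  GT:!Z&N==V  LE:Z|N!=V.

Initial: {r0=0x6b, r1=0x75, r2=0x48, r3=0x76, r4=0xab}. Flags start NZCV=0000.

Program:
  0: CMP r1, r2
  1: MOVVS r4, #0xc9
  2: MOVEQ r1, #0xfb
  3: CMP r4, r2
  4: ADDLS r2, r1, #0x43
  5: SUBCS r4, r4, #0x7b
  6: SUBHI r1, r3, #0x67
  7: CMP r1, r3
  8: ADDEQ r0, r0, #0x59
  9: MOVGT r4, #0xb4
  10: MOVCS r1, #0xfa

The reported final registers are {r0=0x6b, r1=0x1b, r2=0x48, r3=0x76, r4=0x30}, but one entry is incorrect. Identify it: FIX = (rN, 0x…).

FIX = (r1, 0x0f)

0: ✓ CMP  NZCV=0010
1: · MOVVS
2: · MOVEQ
3: ✓ CMP  NZCV=0011
4: · ADDLS
5: ✓ SUBCS  r4←0x30
6: ✓ SUBHI  r1←0x0f
7: ✓ CMP  NZCV=1000
8: · ADDEQ
9: · MOVGT
10: · MOVCS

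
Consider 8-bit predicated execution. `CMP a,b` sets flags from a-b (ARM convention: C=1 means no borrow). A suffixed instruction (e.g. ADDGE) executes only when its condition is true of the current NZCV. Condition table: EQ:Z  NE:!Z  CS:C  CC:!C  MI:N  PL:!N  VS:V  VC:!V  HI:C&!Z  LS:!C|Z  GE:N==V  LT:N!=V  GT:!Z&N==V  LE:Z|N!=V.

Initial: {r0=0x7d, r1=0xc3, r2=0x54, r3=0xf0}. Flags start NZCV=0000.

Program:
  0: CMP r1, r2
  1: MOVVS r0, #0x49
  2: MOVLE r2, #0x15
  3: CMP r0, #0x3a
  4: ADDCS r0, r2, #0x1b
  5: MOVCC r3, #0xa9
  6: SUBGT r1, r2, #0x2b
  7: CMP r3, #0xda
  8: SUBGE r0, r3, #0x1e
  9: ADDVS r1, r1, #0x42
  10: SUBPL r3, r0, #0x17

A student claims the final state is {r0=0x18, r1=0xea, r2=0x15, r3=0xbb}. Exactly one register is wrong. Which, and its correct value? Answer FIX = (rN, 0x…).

FIX = (r0, 0xd2)

[0] flags=0011 → (cmp)
[1] flags=0011 VS?T → r0=0x49
[2] flags=0011 LE?T → r2=0x15
[3] flags=0010 → (cmp)
[4] flags=0010 CS?T → r0=0x30
[5] flags=0010 CC?F → skip
[6] flags=0010 GT?T → r1=0xea
[7] flags=0010 → (cmp)
[8] flags=0010 GE?T → r0=0xd2
[9] flags=0010 VS?F → skip
[10] flags=0010 PL?T → r3=0xbb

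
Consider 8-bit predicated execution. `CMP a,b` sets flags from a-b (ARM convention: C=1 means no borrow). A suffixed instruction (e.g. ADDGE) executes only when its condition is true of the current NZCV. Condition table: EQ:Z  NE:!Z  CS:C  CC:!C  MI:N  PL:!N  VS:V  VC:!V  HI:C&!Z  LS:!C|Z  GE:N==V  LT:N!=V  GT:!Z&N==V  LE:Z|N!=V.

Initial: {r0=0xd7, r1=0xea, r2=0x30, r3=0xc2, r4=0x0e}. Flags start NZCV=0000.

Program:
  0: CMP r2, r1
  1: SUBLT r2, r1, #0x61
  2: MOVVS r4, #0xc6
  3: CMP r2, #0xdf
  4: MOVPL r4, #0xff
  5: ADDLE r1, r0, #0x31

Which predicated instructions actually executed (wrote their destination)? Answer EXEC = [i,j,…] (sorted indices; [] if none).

[0] flags=0000 → (cmp)
[1] flags=0000 LT?F → skip
[2] flags=0000 VS?F → skip
[3] flags=0000 → (cmp)
[4] flags=0000 PL?T → r4=0xff
[5] flags=0000 LE?F → skip

EXEC = [4]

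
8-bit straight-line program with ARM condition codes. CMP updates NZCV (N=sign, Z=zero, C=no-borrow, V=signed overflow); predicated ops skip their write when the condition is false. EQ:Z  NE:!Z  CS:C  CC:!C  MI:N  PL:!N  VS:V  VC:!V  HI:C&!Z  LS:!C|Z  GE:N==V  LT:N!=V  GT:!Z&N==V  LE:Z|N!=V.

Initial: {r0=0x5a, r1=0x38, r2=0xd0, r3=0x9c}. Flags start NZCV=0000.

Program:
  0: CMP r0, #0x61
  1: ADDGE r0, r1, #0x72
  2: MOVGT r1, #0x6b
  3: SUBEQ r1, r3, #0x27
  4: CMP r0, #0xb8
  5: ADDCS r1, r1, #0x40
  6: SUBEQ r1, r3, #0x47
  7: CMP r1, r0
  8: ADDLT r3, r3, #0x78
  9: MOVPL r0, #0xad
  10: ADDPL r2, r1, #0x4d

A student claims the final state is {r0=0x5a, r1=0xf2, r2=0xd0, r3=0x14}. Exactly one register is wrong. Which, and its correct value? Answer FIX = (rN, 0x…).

FIX = (r1, 0x38)

[0] flags=1000 → (cmp)
[1] flags=1000 GE?F → skip
[2] flags=1000 GT?F → skip
[3] flags=1000 EQ?F → skip
[4] flags=1001 → (cmp)
[5] flags=1001 CS?F → skip
[6] flags=1001 EQ?F → skip
[7] flags=1000 → (cmp)
[8] flags=1000 LT?T → r3=0x14
[9] flags=1000 PL?F → skip
[10] flags=1000 PL?F → skip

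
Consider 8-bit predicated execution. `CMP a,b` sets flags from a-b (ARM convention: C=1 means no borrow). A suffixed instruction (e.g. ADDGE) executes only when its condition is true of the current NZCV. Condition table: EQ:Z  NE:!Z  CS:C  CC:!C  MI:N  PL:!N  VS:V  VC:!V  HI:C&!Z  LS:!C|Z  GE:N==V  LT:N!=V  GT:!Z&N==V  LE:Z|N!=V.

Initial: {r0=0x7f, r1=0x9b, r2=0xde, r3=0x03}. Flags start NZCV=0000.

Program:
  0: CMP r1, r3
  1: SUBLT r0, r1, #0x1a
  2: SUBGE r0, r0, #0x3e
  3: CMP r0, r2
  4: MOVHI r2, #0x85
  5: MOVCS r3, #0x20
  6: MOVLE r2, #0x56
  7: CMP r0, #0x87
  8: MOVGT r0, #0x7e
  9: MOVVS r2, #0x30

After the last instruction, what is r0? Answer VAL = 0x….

[0] flags=1010 → (cmp)
[1] flags=1010 LT?T → r0=0x81
[2] flags=1010 GE?F → skip
[3] flags=1000 → (cmp)
[4] flags=1000 HI?F → skip
[5] flags=1000 CS?F → skip
[6] flags=1000 LE?T → r2=0x56
[7] flags=1000 → (cmp)
[8] flags=1000 GT?F → skip
[9] flags=1000 VS?F → skip

VAL = 0x81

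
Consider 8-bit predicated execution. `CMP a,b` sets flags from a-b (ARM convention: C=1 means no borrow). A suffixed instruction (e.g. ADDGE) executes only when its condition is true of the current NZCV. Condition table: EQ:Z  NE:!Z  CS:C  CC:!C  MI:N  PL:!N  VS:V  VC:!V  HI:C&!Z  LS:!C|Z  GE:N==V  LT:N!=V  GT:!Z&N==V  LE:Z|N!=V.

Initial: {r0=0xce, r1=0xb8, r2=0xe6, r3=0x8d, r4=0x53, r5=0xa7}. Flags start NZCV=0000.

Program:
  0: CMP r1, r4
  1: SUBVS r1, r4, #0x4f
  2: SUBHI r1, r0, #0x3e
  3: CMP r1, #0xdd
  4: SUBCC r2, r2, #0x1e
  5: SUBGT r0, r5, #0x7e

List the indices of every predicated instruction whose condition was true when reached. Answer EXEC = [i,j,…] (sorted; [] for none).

EXEC = [1,2,4]

0: ✓ CMP  NZCV=0011
1: ✓ SUBVS  r1←0x04
2: ✓ SUBHI  r1←0x90
3: ✓ CMP  NZCV=1000
4: ✓ SUBCC  r2←0xc8
5: · SUBGT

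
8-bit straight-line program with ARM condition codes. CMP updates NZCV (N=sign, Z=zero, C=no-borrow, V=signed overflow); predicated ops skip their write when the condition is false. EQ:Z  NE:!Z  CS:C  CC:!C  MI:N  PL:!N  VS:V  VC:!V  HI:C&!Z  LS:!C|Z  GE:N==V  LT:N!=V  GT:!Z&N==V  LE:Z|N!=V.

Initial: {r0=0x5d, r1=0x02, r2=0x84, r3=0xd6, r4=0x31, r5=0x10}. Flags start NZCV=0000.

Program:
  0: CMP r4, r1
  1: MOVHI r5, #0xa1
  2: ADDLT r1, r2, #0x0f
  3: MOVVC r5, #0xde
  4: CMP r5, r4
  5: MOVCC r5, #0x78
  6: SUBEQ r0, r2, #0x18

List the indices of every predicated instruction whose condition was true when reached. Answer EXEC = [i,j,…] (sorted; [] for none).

0: ✓ CMP  NZCV=0010
1: ✓ MOVHI  r5←0xa1
2: · ADDLT
3: ✓ MOVVC  r5←0xde
4: ✓ CMP  NZCV=1010
5: · MOVCC
6: · SUBEQ

EXEC = [1,3]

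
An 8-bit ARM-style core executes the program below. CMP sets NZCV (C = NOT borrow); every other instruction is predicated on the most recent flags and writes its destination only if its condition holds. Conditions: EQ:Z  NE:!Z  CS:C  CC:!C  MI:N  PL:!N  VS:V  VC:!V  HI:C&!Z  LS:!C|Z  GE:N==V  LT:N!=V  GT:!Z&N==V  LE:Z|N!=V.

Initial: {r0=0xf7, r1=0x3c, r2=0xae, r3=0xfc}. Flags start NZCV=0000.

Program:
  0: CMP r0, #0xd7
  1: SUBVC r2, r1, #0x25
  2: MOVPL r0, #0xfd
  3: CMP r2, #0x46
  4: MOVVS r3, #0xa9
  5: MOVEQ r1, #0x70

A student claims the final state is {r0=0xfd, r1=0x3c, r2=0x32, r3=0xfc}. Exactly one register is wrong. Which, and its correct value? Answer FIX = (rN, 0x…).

FIX = (r2, 0x17)

[0] flags=0010 → (cmp)
[1] flags=0010 VC?T → r2=0x17
[2] flags=0010 PL?T → r0=0xfd
[3] flags=1000 → (cmp)
[4] flags=1000 VS?F → skip
[5] flags=1000 EQ?F → skip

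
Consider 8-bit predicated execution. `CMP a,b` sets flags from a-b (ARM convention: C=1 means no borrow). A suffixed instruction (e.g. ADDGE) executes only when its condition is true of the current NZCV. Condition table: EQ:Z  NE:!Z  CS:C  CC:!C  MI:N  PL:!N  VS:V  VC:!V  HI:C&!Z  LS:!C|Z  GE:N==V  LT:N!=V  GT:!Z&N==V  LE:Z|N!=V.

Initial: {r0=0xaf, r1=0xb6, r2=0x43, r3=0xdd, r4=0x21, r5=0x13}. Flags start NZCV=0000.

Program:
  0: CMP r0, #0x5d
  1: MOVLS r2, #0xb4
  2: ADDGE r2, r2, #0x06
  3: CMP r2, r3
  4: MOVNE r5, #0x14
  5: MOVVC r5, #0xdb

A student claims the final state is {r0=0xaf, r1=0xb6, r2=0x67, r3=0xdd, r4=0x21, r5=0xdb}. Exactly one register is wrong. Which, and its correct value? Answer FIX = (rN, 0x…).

FIX = (r2, 0x43)

[0] flags=0011 → (cmp)
[1] flags=0011 LS?F → skip
[2] flags=0011 GE?F → skip
[3] flags=0000 → (cmp)
[4] flags=0000 NE?T → r5=0x14
[5] flags=0000 VC?T → r5=0xdb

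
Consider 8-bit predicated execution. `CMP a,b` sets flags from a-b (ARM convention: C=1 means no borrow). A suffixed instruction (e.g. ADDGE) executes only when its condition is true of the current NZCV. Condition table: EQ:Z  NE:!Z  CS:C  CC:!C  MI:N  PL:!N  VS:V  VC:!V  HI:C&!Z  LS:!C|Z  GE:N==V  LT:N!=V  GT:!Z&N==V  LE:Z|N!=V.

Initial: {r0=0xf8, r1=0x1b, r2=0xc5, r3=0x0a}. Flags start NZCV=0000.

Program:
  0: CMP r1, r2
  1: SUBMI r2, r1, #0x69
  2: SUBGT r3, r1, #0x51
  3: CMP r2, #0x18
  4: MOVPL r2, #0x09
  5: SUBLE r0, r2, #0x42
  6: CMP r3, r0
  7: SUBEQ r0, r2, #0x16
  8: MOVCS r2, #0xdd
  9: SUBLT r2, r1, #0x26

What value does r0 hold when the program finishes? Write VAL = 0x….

0: ✓ CMP  NZCV=0000
1: · SUBMI
2: ✓ SUBGT  r3←0xca
3: ✓ CMP  NZCV=1010
4: · MOVPL
5: ✓ SUBLE  r0←0x83
6: ✓ CMP  NZCV=0010
7: · SUBEQ
8: ✓ MOVCS  r2←0xdd
9: · SUBLT

VAL = 0x83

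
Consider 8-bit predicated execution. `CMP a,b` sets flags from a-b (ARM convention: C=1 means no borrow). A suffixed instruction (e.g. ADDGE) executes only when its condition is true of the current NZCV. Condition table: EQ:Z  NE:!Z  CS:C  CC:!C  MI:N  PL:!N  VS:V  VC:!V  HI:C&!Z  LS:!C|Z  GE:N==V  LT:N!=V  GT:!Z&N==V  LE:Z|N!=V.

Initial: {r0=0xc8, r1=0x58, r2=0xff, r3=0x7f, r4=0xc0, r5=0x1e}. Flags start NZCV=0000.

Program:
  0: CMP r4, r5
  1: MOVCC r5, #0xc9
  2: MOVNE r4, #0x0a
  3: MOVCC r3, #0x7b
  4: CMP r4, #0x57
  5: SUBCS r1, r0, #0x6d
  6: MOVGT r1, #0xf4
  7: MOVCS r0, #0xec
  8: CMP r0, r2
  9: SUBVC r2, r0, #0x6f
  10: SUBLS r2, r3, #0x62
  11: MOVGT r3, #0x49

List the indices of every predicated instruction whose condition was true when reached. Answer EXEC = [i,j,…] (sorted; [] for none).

[0] flags=1010 → (cmp)
[1] flags=1010 CC?F → skip
[2] flags=1010 NE?T → r4=0x0a
[3] flags=1010 CC?F → skip
[4] flags=1000 → (cmp)
[5] flags=1000 CS?F → skip
[6] flags=1000 GT?F → skip
[7] flags=1000 CS?F → skip
[8] flags=1000 → (cmp)
[9] flags=1000 VC?T → r2=0x59
[10] flags=1000 LS?T → r2=0x1d
[11] flags=1000 GT?F → skip

EXEC = [2,9,10]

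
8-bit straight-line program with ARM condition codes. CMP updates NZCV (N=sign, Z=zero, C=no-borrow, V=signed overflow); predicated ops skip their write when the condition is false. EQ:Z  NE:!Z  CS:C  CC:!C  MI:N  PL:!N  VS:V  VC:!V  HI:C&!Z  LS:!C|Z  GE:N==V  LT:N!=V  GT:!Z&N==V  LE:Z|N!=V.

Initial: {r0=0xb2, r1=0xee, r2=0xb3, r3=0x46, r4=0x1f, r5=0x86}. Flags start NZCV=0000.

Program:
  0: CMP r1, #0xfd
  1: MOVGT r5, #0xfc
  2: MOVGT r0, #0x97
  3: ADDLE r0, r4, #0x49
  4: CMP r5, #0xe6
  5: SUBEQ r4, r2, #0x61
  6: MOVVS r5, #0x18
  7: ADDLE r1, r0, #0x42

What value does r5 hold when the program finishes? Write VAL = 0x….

VAL = 0x86

0: ✓ CMP  NZCV=1000
1: · MOVGT
2: · MOVGT
3: ✓ ADDLE  r0←0x68
4: ✓ CMP  NZCV=1000
5: · SUBEQ
6: · MOVVS
7: ✓ ADDLE  r1←0xaa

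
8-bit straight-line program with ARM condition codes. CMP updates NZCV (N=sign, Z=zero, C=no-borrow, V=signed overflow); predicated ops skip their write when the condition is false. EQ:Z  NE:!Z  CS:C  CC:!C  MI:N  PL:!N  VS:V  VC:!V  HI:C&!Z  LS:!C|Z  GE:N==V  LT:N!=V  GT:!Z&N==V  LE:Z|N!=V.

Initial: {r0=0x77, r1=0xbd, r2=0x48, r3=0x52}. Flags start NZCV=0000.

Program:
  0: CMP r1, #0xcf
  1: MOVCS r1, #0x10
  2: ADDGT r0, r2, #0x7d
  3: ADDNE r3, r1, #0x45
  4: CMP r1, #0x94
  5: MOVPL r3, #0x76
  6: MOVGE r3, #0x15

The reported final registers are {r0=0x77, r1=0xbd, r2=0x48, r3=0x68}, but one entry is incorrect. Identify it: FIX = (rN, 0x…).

[0] flags=1000 → (cmp)
[1] flags=1000 CS?F → skip
[2] flags=1000 GT?F → skip
[3] flags=1000 NE?T → r3=0x02
[4] flags=0010 → (cmp)
[5] flags=0010 PL?T → r3=0x76
[6] flags=0010 GE?T → r3=0x15

FIX = (r3, 0x15)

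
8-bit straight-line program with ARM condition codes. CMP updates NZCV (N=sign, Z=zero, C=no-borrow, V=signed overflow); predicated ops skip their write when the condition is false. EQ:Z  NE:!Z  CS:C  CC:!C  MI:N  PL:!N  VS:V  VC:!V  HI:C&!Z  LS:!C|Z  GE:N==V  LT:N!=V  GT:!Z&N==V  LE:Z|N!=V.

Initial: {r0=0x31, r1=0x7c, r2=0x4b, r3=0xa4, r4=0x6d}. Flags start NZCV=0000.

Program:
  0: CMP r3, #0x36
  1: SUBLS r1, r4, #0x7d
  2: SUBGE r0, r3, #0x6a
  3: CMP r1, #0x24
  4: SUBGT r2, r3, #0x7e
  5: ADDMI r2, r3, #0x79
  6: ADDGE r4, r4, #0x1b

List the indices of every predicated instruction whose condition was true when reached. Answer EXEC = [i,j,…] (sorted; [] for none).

[0] flags=0011 → (cmp)
[1] flags=0011 LS?F → skip
[2] flags=0011 GE?F → skip
[3] flags=0010 → (cmp)
[4] flags=0010 GT?T → r2=0x26
[5] flags=0010 MI?F → skip
[6] flags=0010 GE?T → r4=0x88

EXEC = [4,6]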